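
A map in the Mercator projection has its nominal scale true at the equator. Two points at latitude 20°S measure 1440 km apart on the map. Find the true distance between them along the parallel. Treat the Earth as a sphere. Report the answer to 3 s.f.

1350 km

The Mercator projection is conformal; its linear scale factor is the same in every direction and equals sec φ = 1/cos φ.
Along the parallel at 20°, map distances are exaggerated by k = sec 20° = 1.064.
True distance = 1440 / 1.064 = 1440 × cos 20° ≈ 1350 km.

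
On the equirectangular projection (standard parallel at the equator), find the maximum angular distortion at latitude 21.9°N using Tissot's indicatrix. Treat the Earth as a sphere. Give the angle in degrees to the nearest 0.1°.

For the equirectangular projection with φ₀ = 0 (plate carrée), h = 1 along meridians and k = sec φ along parallels.
At 21.9°: h = 1.000, k = 1.078; principal scales a = 1.078, b = 1.000.
sin(ω/2) = (a − b)/(a + b) = 0.07778/2.078 = 0.03743, so ω = 2 arcsin(0.03743) ≈ 4.3°.

4.3°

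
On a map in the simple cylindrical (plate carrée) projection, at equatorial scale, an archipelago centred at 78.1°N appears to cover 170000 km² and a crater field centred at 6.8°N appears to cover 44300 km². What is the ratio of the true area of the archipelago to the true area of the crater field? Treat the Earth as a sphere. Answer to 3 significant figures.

Plate carrée has h = 1 and k = sec φ, giving areal scale sec φ; true area = (apparent area) · cos φ.
True area of archipelago: 170000 × cos(78.1°) = 170000 × 0.2062 = 35050 km².
True area of crater field: 44300 × cos(6.8°) = 44300 × 0.9930 = 43990 km².
Ratio = 35050 / 43990 ≈ 0.797.

0.797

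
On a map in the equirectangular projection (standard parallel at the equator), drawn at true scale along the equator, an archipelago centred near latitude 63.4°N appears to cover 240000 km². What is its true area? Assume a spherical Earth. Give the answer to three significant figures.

107000 km²

In the plate carrée (x = Rλ, y = Rφ), meridians are true-scale (h = 1) and parallels are stretched by k = sec φ.
Areal scale = h·k = 1 × sec φ; at 63.4°, h = 1.000, k = 2.233, so h·k = 2.233.
True area = apparent / (areal scale) = 240000 / 2.233 ≈ 107000 km².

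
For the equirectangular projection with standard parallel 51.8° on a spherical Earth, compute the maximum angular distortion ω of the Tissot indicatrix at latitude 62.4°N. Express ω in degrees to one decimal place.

The equidistant cylindrical projection with φ₀ = 51.8° has h = 1 (meridians true) and k = cos φ₀ / cos φ along parallels.
At 62.4°: h = 1.000, k = 1.335; principal scales a = 1.335, b = 1.000.
sin(ω/2) = (a − b)/(a + b) = 0.3348/2.335 = 0.1434, so ω = 2 arcsin(0.1434) ≈ 16.5°.

16.5°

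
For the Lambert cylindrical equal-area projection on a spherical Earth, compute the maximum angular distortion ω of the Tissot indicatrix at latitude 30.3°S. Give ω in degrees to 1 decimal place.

16.8°

The Lambert cylindrical equal-area projection is the cylindrical equal-area projection with its standard parallel at the equator (φ₀ = 0). For cylindrical equal-area with standard parallel φ₀, h = cos φ / cos φ₀ and k = cos φ₀ / cos φ, so h·k = 1.
At 30.3°: h = 0.8634, k = 1.158; principal scales a = 1.158, b = 0.8634.
sin(ω/2) = (a − b)/(a + b) = 0.2948/2.022 = 0.1458, so ω = 2 arcsin(0.1458) ≈ 16.8°.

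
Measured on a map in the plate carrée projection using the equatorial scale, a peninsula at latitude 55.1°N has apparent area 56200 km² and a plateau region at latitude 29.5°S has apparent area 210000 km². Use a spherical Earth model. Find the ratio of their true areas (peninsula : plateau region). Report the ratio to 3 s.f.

0.176

On the plate carrée, areal scale = h·k = 1 × sec φ, so true area = apparent × cos φ.
True area of peninsula: 56200 × cos(55.1°) = 56200 × 0.5721 = 32150 km².
True area of plateau region: 210000 × cos(29.5°) = 210000 × 0.8704 = 182800 km².
Ratio = 32150 / 182800 ≈ 0.176.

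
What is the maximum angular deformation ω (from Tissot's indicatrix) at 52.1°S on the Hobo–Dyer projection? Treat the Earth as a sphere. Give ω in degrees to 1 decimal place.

29.0°

Hobo–Dyer is a cylindrical equal-area projection with standard parallels at ±37.5°. For cylindrical equal-area with standard parallel φ₀, h = cos φ / cos φ₀ and k = cos φ₀ / cos φ, so h·k = 1.
At 52.1°: h = 0.7743, k = 1.292; principal scales a = 1.292, b = 0.7743.
sin(ω/2) = (a − b)/(a + b) = 0.5172/2.066 = 0.2504, so ω = 2 arcsin(0.2504) ≈ 29.0°.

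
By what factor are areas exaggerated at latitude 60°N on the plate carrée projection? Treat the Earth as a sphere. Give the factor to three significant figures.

2.00

Plate carrée maps x = Rλ, y = Rφ. The meridian scale is h = 1 and the parallel scale is k = 1/cos φ = sec φ.
Areal scale = h·k = 1 × sec φ; at 60°, h = 1.000, k = 2.000, so h·k = 2.000.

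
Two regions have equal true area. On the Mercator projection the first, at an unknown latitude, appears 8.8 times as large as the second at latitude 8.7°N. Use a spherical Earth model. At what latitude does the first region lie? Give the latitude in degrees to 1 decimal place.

70.5°

For equal true areas on Mercator, apparent areas scale as sec²φ, so the ratio is cos²φ₂ / cos²φ₁.
cos²φ₂ / cos²φ₁ = 8.8  ⇒  cos φ₁ = cos 8.7° / √8.8 = 0.9885/2.966 = 0.3332.
φ₁ = arccos(0.3332) ≈ 70.5°.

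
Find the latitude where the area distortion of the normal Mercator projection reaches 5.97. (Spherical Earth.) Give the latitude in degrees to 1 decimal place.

Mercator areal scale is sec²φ.
sec²φ = 5.97  ⇒  cos²φ = 0.1675  ⇒  cos φ = 0.4093.
φ = arccos(0.4093) ≈ 65.8°.

65.8°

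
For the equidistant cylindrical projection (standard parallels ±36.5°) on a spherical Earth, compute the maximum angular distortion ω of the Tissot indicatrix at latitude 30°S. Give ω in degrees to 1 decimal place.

In the equirectangular projection with standard parallel φ₀ = 36.5° (x = Rλ cos φ₀, y = Rφ), meridians are true-scale (h = 1) and the parallel scale is k = cos φ₀ / cos φ.
At 30°: h = 1.000, k = 0.9282; principal scales a = 1.000, b = 0.9282.
sin(ω/2) = (a − b)/(a + b) = 0.07179/1.928 = 0.03723, so ω = 2 arcsin(0.03723) ≈ 4.3°.

4.3°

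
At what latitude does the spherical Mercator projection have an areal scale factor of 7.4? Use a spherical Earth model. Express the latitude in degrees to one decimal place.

68.4°

Mercator areal scale is sec²φ.
sec²φ = 7.4  ⇒  cos²φ = 0.1351  ⇒  cos φ = 0.3676.
φ = arccos(0.3676) ≈ 68.4°.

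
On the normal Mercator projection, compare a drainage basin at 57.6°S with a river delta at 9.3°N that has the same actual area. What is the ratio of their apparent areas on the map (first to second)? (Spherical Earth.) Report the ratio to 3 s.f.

Mercator areal scale is sec²φ.
At 57.6°: sec²(57.6°) = 1/0.5358² = 3.483.
At 9.3°: sec²(9.3°) = 1/0.9869² = 1.027.
Ratio = 3.483/1.027 = cos²(9.3°)/cos²(57.6°) ≈ 3.39.

3.39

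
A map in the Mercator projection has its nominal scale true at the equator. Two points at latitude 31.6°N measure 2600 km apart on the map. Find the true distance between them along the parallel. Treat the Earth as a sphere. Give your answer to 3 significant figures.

2210 km

The Mercator projection is conformal; its linear scale factor is the same in every direction and equals sec φ = 1/cos φ.
Along the parallel at 31.6°, map distances are exaggerated by k = sec 31.6° = 1.174.
True distance = 2600 / 1.174 = 2600 × cos 31.6° ≈ 2210 km.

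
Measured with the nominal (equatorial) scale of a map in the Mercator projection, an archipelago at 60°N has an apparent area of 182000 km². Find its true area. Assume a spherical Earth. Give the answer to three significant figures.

Mercator is conformal, so the point scale is isotropic: h = k = sec φ = 1/cos φ.
Areal scale = k² = sec²φ = 1/cos²(60°) = 1/0.5000² = 4.000.
True area = apparent / (areal scale) = 182000 / 4.000 ≈ 45500 km².

45500 km²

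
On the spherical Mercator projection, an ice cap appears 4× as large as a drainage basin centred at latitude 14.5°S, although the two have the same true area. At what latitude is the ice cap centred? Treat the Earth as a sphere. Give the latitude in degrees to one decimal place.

61.0°

Mercator areal scale is sec²φ, so apparent-area ratio = sec²φ₁ / sec²φ₂ = cos²φ₂ / cos²φ₁.
cos²φ₂ / cos²φ₁ = 4  ⇒  cos φ₁ = cos 14.5° / √4 = 0.9681/2.000 = 0.4841.
φ₁ = arccos(0.4841) ≈ 61.0°.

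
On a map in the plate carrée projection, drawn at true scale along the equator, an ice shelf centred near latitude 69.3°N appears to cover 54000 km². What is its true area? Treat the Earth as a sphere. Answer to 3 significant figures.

In the plate carrée (x = Rλ, y = Rφ), meridians are true-scale (h = 1) and parallels are stretched by k = sec φ.
Areal scale = h·k = 1 × sec φ; at 69.3°, h = 1.000, k = 2.829, so h·k = 2.829.
True area = apparent / (areal scale) = 54000 / 2.829 ≈ 19100 km².

19100 km²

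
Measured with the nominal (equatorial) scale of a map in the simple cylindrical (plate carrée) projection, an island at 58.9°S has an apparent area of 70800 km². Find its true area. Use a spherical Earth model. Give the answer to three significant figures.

36600 km²

In the plate carrée (x = Rλ, y = Rφ), meridians are true-scale (h = 1) and parallels are stretched by k = sec φ.
Areal scale = h·k = 1 × sec φ; at 58.9°, h = 1.000, k = 1.936, so h·k = 1.936.
True area = apparent / (areal scale) = 70800 / 1.936 ≈ 36600 km².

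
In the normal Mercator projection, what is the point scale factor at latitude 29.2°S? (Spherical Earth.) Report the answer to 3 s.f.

1.15

Mercator is conformal, so the point scale is isotropic: h = k = sec φ = 1/cos φ.
k = 1/cos 29.2° = 1/0.8729 = 1.146.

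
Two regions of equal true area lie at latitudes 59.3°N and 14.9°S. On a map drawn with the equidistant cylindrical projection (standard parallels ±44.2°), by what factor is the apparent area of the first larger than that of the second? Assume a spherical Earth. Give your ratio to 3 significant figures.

The equidistant cylindrical projection with φ₀ = 44.2° has h = 1 (meridians true) and k = cos φ₀ / cos φ along parallels.
Areal scale at 59.3°: h·k = 1.000 × 1.404 = 1.404.
Areal scale at 14.9°: h·k = 1.000 × 0.7419 = 0.7419.
Ratio = 1.404/0.7419 ≈ 1.89.

1.89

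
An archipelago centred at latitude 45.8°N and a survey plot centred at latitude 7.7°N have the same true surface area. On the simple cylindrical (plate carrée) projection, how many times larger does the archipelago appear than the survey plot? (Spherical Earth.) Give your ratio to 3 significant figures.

1.42

Plate carrée maps x = Rλ, y = Rφ. The meridian scale is h = 1 and the parallel scale is k = 1/cos φ = sec φ.
Areal scale at 45.8°: h·k = 1.000 × 1.434 = 1.434.
Areal scale at 7.7°: h·k = 1.000 × 1.009 = 1.009.
Ratio = 1.434/1.009 ≈ 1.42.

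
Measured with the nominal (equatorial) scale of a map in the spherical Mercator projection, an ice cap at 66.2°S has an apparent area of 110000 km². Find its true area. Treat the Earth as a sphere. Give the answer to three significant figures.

For Mercator, h = k = sec φ (a conformal cylindrical projection has a single point scale, 1/cos φ).
Areal scale = k² = sec²φ = 1/cos²(66.2°) = 1/0.4035² = 6.141.
True area = apparent / (areal scale) = 110000 / 6.141 ≈ 17900 km².

17900 km²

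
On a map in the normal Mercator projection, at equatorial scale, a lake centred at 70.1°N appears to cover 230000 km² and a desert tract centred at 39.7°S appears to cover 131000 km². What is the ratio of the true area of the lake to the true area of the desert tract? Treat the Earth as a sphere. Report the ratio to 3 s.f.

Mercator's areal exaggeration is sec²φ; hence true area = (apparent area) · cos²φ.
True area of lake: 230000 × cos²(70.1°) = 230000 × 0.1159 = 26650 km².
True area of desert tract: 131000 × cos²(39.7°) = 131000 × 0.5920 = 77550 km².
Ratio = 26650 / 77550 ≈ 0.344.

0.344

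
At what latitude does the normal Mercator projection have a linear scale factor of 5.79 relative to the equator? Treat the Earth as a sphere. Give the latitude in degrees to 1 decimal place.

80.1°

Mercator scale is k = sec φ = 1/cos φ.
1/cos φ = 5.79  ⇒  cos φ = 0.1727  ⇒  φ = arccos(0.1727) ≈ 80.1°.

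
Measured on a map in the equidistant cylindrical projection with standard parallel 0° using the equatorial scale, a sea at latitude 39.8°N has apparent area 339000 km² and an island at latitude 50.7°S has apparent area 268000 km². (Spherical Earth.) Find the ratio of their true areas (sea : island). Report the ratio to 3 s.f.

1.53

On the plate carrée, areal scale = h·k = 1 × sec φ, so true area = apparent × cos φ.
True area of sea: 339000 × cos(39.8°) = 339000 × 0.7683 = 260400 km².
True area of island: 268000 × cos(50.7°) = 268000 × 0.6334 = 169700 km².
Ratio = 260400 / 169700 ≈ 1.53.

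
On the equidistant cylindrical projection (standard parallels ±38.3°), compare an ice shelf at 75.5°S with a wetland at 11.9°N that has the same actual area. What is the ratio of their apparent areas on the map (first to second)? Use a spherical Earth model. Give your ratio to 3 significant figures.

With standard parallel φ₀ = 38.3°, the equirectangular projection gives x = Rλ cos φ₀, y = Rφ, so h = 1 and k = cos 38.3° / cos φ.
Areal scale at 75.5°: h·k = 1.000 × 3.134 = 3.134.
Areal scale at 11.9°: h·k = 1.000 × 0.8020 = 0.8020.
Ratio = 3.134/0.8020 ≈ 3.91.

3.91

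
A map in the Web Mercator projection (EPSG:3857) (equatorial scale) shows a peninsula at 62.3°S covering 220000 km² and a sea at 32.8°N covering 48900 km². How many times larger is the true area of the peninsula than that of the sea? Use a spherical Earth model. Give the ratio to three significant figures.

Since Mercator area scale is 1/cos²φ, the true area equals the apparent area multiplied by cos²φ.
True area of peninsula: 220000 × cos²(62.3°) = 220000 × 0.2161 = 47540 km².
True area of sea: 48900 × cos²(32.8°) = 48900 × 0.7066 = 34550 km².
Ratio = 47540 / 34550 ≈ 1.38.

1.38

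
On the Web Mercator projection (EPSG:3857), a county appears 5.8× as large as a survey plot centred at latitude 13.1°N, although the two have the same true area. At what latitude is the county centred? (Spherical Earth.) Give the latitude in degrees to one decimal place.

On Mercator, (apparent₁)/(apparent₂) = sec²φ₁ / sec²φ₂ when true areas are equal.
cos²φ₂ / cos²φ₁ = 5.8  ⇒  cos φ₁ = cos 13.1° / √5.8 = 0.9740/2.408 = 0.4044.
φ₁ = arccos(0.4044) ≈ 66.1°.

66.1°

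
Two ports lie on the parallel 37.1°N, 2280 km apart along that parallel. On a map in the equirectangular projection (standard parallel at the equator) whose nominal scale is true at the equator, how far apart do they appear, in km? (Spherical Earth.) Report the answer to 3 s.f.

2860 km

For the equirectangular projection with φ₀ = 0 (plate carrée), h = 1 along meridians and k = sec φ along parallels.
Along the parallel, k = sec 37.1° = 1/0.7976 = 1.254.
Map distance = 2280 × 1.254 ≈ 2860 km.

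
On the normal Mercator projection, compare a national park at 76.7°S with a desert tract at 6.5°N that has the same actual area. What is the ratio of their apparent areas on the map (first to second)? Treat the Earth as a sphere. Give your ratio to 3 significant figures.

Mercator areal scale is sec²φ.
At 76.7°: sec²(76.7°) = 1/0.2300² = 18.90.
At 6.5°: sec²(6.5°) = 1/0.9936² = 1.013.
Ratio = 18.90/1.013 = cos²(6.5°)/cos²(76.7°) ≈ 18.7.

18.7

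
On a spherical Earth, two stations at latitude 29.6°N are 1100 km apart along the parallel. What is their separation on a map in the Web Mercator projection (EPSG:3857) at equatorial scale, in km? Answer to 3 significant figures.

For Mercator, h = k = sec φ (a conformal cylindrical projection has a single point scale, 1/cos φ).
Along the parallel, k = sec 29.6° = 1/0.8695 = 1.150.
Map distance = 1100 × 1.150 ≈ 1270 km.

1270 km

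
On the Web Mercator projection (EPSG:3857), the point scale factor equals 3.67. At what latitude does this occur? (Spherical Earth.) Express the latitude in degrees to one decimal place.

74.2°

Mercator scale is k = sec φ = 1/cos φ.
1/cos φ = 3.67  ⇒  cos φ = 0.2725  ⇒  φ = arccos(0.2725) ≈ 74.2°.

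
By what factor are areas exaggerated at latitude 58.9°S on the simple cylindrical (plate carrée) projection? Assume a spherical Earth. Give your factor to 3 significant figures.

1.94

In the plate carrée (x = Rλ, y = Rφ), meridians are true-scale (h = 1) and parallels are stretched by k = sec φ.
Areal scale = h·k = 1 × sec φ; at 58.9°, h = 1.000, k = 1.936, so h·k = 1.936.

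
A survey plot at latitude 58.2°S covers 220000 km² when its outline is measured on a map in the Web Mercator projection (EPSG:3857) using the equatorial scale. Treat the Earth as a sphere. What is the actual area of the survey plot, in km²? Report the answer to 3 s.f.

The Mercator projection is conformal; its linear scale factor is the same in every direction and equals sec φ = 1/cos φ.
Areal scale = k² = sec²φ = 1/cos²(58.2°) = 1/0.5270² = 3.601.
True area = apparent / (areal scale) = 220000 / 3.601 ≈ 61100 km².

61100 km²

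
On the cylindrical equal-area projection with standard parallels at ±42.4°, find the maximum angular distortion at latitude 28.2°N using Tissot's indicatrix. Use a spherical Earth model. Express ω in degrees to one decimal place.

Cylindrical equal-area (φ₀ = 42.4°): h = cos φ / cos 42.4° along meridians, k = cos 42.4° / cos φ along parallels; h·k = 1.
At 28.2°: h = 1.193, k = 0.8379; principal scales a = 1.193, b = 0.8379.
sin(ω/2) = (a − b)/(a + b) = 0.3555/2.031 = 0.1750, so ω = 2 arcsin(0.1750) ≈ 20.2°.

20.2°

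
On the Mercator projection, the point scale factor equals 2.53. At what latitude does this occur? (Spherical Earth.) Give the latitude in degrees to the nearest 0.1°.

Mercator scale is k = sec φ = 1/cos φ.
1/cos φ = 2.53  ⇒  cos φ = 0.3953  ⇒  φ = arccos(0.3953) ≈ 66.7°.

66.7°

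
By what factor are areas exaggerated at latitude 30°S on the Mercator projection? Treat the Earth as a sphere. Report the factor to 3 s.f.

The Mercator projection is conformal; its linear scale factor is the same in every direction and equals sec φ = 1/cos φ.
Areal scale = k² = sec²φ = 1/cos²(30°) = 1/0.8660² = 1.333.

1.33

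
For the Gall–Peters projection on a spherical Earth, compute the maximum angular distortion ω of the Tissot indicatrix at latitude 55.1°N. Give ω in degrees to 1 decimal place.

24.1°

The Gall–Peters projection is cylindrical equal-area with φ₀ = 45°. For cylindrical equal-area with standard parallel φ₀, h = cos φ / cos φ₀ and k = cos φ₀ / cos φ, so h·k = 1.
At 55.1°: h = 0.8091, k = 1.236; principal scales a = 1.236, b = 0.8091.
sin(ω/2) = (a − b)/(a + b) = 0.4267/2.045 = 0.2087, so ω = 2 arcsin(0.2087) ≈ 24.1°.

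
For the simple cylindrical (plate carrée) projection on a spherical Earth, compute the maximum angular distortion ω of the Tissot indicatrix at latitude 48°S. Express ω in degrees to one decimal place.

22.9°

Plate carrée maps x = Rλ, y = Rφ. The meridian scale is h = 1 and the parallel scale is k = 1/cos φ = sec φ.
At 48°: h = 1.000, k = 1.494; principal scales a = 1.494, b = 1.000.
sin(ω/2) = (a − b)/(a + b) = 0.4945/2.494 = 0.1982, so ω = 2 arcsin(0.1982) ≈ 22.9°.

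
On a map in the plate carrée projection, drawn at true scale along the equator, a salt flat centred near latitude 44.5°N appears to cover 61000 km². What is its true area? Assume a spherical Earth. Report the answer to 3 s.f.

43500 km²

In the plate carrée (x = Rλ, y = Rφ), meridians are true-scale (h = 1) and parallels are stretched by k = sec φ.
Areal scale = h·k = 1 × sec φ; at 44.5°, h = 1.000, k = 1.402, so h·k = 1.402.
True area = apparent / (areal scale) = 61000 / 1.402 ≈ 43500 km².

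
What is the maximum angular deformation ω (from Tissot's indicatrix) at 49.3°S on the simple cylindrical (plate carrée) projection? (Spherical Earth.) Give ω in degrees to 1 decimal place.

Plate carrée maps x = Rλ, y = Rφ. The meridian scale is h = 1 and the parallel scale is k = 1/cos φ = sec φ.
At 49.3°: h = 1.000, k = 1.534; principal scales a = 1.534, b = 1.000.
sin(ω/2) = (a − b)/(a + b) = 0.5335/2.534 = 0.2106, so ω = 2 arcsin(0.2106) ≈ 24.3°.

24.3°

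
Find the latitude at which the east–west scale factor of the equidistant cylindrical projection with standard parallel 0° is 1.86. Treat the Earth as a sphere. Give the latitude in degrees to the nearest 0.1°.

57.5°

Plate carrée: h = 1, k = sec φ along parallels.
sec φ = 1.86  ⇒  cos φ = 0.5376  ⇒  φ ≈ 57.5°.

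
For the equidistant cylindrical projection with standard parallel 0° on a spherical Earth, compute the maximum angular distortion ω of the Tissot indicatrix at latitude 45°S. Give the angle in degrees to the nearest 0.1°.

In the plate carrée (x = Rλ, y = Rφ), meridians are true-scale (h = 1) and parallels are stretched by k = sec φ.
At 45°: h = 1.000, k = 1.414; principal scales a = 1.414, b = 1.000.
sin(ω/2) = (a − b)/(a + b) = 0.4142/2.414 = 0.1716, so ω = 2 arcsin(0.1716) ≈ 19.8°.

19.8°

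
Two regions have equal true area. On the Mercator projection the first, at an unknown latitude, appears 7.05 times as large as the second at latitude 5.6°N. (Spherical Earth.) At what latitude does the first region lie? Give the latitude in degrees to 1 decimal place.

Mercator areal scale is sec²φ, so apparent-area ratio = sec²φ₁ / sec²φ₂ = cos²φ₂ / cos²φ₁.
cos²φ₂ / cos²φ₁ = 7.05  ⇒  cos φ₁ = cos 5.6° / √7.05 = 0.9952/2.655 = 0.3748.
φ₁ = arccos(0.3748) ≈ 68.0°.

68.0°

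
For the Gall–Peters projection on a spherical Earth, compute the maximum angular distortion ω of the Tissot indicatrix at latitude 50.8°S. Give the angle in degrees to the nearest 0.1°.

The Gall–Peters projection is cylindrical equal-area with φ₀ = 45°. Cylindrical equal-area (φ₀ = 45°): h = cos φ / cos 45° along meridians, k = cos 45° / cos φ along parallels; h·k = 1.
At 50.8°: h = 0.8938, k = 1.119; principal scales a = 1.119, b = 0.8938.
sin(ω/2) = (a − b)/(a + b) = 0.2250/2.013 = 0.1118, so ω = 2 arcsin(0.1118) ≈ 12.8°.

12.8°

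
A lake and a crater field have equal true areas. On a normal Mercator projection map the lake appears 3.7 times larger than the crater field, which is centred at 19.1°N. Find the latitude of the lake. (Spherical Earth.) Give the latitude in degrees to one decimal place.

60.6°

On Mercator, (apparent₁)/(apparent₂) = sec²φ₁ / sec²φ₂ when true areas are equal.
cos²φ₂ / cos²φ₁ = 3.7  ⇒  cos φ₁ = cos 19.1° / √3.7 = 0.9449/1.924 = 0.4913.
φ₁ = arccos(0.4913) ≈ 60.6°.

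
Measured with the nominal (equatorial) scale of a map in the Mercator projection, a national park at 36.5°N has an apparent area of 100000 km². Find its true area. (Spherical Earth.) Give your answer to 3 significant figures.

64600 km²

Mercator is conformal, so the point scale is isotropic: h = k = sec φ = 1/cos φ.
Areal scale = k² = sec²φ = 1/cos²(36.5°) = 1/0.8039² = 1.548.
True area = apparent / (areal scale) = 100000 / 1.548 ≈ 64600 km².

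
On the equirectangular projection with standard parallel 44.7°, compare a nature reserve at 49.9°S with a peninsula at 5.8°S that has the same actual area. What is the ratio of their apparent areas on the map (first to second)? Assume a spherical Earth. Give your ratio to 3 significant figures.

In the equirectangular projection with standard parallel φ₀ = 44.7° (x = Rλ cos φ₀, y = Rφ), meridians are true-scale (h = 1) and the parallel scale is k = cos φ₀ / cos φ.
Areal scale at 49.9°: h·k = 1.000 × 1.104 = 1.104.
Areal scale at 5.8°: h·k = 1.000 × 0.7145 = 0.7145.
Ratio = 1.104/0.7145 ≈ 1.54.

1.54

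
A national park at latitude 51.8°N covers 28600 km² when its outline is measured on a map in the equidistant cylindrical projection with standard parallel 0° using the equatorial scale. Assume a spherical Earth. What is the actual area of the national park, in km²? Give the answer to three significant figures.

17700 km²

For the equirectangular projection with φ₀ = 0 (plate carrée), h = 1 along meridians and k = sec φ along parallels.
Areal scale = h·k = 1 × sec φ; at 51.8°, h = 1.000, k = 1.617, so h·k = 1.617.
True area = apparent / (areal scale) = 28600 / 1.617 ≈ 17700 km².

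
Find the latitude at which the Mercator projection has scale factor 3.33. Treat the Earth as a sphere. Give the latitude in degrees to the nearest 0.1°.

72.5°

Mercator scale is k = sec φ = 1/cos φ.
1/cos φ = 3.33  ⇒  cos φ = 0.3003  ⇒  φ = arccos(0.3003) ≈ 72.5°.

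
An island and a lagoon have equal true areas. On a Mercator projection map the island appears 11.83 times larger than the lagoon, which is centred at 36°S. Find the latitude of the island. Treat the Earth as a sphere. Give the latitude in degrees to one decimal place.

Mercator areal scale is sec²φ, so apparent-area ratio = sec²φ₁ / sec²φ₂ = cos²φ₂ / cos²φ₁.
cos²φ₂ / cos²φ₁ = 11.83  ⇒  cos φ₁ = cos 36° / √11.83 = 0.8090/3.439 = 0.2352.
φ₁ = arccos(0.2352) ≈ 76.4°.

76.4°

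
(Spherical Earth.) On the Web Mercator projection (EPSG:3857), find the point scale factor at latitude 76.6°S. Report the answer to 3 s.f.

4.32

For Mercator, h = k = sec φ (a conformal cylindrical projection has a single point scale, 1/cos φ).
k = 1/cos 76.6° = 1/0.2317 = 4.315.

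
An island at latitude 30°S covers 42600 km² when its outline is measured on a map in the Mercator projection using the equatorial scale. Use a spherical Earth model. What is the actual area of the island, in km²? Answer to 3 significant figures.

The Mercator projection is conformal; its linear scale factor is the same in every direction and equals sec φ = 1/cos φ.
Areal scale = k² = sec²φ = 1/cos²(30°) = 1/0.8660² = 1.333.
True area = apparent / (areal scale) = 42600 / 1.333 ≈ 32000 km².

32000 km²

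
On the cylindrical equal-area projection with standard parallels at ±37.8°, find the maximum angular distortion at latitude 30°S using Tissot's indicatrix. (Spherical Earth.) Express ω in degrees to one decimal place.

A cylindrical equal-area projection with standard parallel φ₀ has meridian scale h = cos φ / cos φ₀ and parallel scale k = cos φ₀ / cos φ (so areas are preserved, h·k = 1).
At 30°: h = 1.096, k = 0.9124; principal scales a = 1.096, b = 0.9124.
sin(ω/2) = (a − b)/(a + b) = 0.1836/2.008 = 0.09143, so ω = 2 arcsin(0.09143) ≈ 10.5°.

10.5°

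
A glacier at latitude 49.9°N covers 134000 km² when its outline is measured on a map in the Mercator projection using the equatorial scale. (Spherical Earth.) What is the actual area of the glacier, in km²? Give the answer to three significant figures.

The Mercator projection is conformal; its linear scale factor is the same in every direction and equals sec φ = 1/cos φ.
Areal scale = k² = sec²φ = 1/cos²(49.9°) = 1/0.6441² = 2.410.
True area = apparent / (areal scale) = 134000 / 2.410 ≈ 55600 km².

55600 km²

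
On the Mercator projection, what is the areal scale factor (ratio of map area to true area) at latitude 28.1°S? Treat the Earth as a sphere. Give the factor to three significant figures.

1.29

The Mercator projection is conformal; its linear scale factor is the same in every direction and equals sec φ = 1/cos φ.
Areal scale = k² = sec²φ = 1/cos²(28.1°) = 1/0.8821² = 1.285.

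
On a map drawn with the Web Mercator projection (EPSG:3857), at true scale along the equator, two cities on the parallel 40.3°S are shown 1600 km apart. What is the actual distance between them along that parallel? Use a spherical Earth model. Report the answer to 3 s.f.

For Mercator, h = k = sec φ (a conformal cylindrical projection has a single point scale, 1/cos φ).
Along the parallel at 40.3°, map distances are exaggerated by k = sec 40.3° = 1.311.
True distance = 1600 / 1.311 = 1600 × cos 40.3° ≈ 1220 km.

1220 km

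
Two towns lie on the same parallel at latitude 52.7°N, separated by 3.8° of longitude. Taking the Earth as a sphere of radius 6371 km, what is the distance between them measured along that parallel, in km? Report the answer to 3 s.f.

Arc length along a parallel = R cos φ · Δλ (with Δλ in radians).
= 6371 × cos 52.7° × (3.8° × π/180) = 6371 × 0.6060 × 0.06632 ≈ 256 km.

256 km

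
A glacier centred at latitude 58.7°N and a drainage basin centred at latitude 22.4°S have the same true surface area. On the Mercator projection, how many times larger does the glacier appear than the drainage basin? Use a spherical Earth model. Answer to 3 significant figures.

Mercator is conformal with k = sec φ, so areal scale = k² = sec²φ.
At 58.7°: sec²(58.7°) = 1/0.5195² = 3.705.
At 22.4°: sec²(22.4°) = 1/0.9245² = 1.170.
Ratio = 3.705/1.170 = cos²(22.4°)/cos²(58.7°) ≈ 3.17.

3.17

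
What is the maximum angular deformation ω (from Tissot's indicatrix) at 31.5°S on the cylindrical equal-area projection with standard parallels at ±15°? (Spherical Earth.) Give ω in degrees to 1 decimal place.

A cylindrical equal-area projection with standard parallel φ₀ has meridian scale h = cos φ / cos φ₀ and parallel scale k = cos φ₀ / cos φ (so areas are preserved, h·k = 1).
At 31.5°: h = 0.8827, k = 1.133; principal scales a = 1.133, b = 0.8827.
sin(ω/2) = (a − b)/(a + b) = 0.2501/2.016 = 0.1241, so ω = 2 arcsin(0.1241) ≈ 14.3°.

14.3°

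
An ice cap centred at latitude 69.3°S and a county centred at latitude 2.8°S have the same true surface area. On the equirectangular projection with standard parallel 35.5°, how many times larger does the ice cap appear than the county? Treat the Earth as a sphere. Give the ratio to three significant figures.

2.83

The equidistant cylindrical projection with φ₀ = 35.5° has h = 1 (meridians true) and k = cos φ₀ / cos φ along parallels.
Areal scale at 69.3°: h·k = 1.000 × 2.303 = 2.303.
Areal scale at 2.8°: h·k = 1.000 × 0.8151 = 0.8151.
Ratio = 2.303/0.8151 ≈ 2.83.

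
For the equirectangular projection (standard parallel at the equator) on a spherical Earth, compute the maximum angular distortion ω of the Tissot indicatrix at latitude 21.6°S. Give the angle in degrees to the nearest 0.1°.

4.2°

Plate carrée maps x = Rλ, y = Rφ. The meridian scale is h = 1 and the parallel scale is k = 1/cos φ = sec φ.
At 21.6°: h = 1.000, k = 1.076; principal scales a = 1.076, b = 1.000.
sin(ω/2) = (a − b)/(a + b) = 0.07553/2.076 = 0.03639, so ω = 2 arcsin(0.03639) ≈ 4.2°.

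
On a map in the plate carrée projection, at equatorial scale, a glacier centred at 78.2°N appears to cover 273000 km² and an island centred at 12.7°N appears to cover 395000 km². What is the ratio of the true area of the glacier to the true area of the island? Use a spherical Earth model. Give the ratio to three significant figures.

On the plate carrée, areal scale = h·k = 1 × sec φ, so true area = apparent × cos φ.
True area of glacier: 273000 × cos(78.2°) = 273000 × 0.2045 = 55830 km².
True area of island: 395000 × cos(12.7°) = 395000 × 0.9755 = 385300 km².
Ratio = 55830 / 385300 ≈ 0.145.

0.145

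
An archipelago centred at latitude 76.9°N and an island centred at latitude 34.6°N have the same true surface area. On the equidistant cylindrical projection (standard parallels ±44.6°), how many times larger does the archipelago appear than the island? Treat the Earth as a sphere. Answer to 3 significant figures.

In the equirectangular projection with standard parallel φ₀ = 44.6° (x = Rλ cos φ₀, y = Rφ), meridians are true-scale (h = 1) and the parallel scale is k = cos φ₀ / cos φ.
Areal scale at 76.9°: h·k = 1.000 × 3.142 = 3.142.
Areal scale at 34.6°: h·k = 1.000 × 0.8650 = 0.8650.
Ratio = 3.142/0.8650 ≈ 3.63.

3.63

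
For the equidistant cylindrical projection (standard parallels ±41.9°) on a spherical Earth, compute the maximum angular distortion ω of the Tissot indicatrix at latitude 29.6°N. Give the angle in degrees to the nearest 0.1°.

8.9°

The equidistant cylindrical projection with φ₀ = 41.9° has h = 1 (meridians true) and k = cos φ₀ / cos φ along parallels.
At 29.6°: h = 1.000, k = 0.8560; principal scales a = 1.000, b = 0.8560.
sin(ω/2) = (a − b)/(a + b) = 0.1440/1.856 = 0.07757, so ω = 2 arcsin(0.07757) ≈ 8.9°.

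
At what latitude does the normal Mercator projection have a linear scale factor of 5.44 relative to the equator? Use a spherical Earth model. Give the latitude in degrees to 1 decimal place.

Mercator scale is k = sec φ = 1/cos φ.
1/cos φ = 5.44  ⇒  cos φ = 0.1838  ⇒  φ = arccos(0.1838) ≈ 79.4°.

79.4°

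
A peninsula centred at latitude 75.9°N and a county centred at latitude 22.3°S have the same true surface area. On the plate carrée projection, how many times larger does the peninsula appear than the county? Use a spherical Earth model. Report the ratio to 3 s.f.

Plate carrée maps x = Rλ, y = Rφ. The meridian scale is h = 1 and the parallel scale is k = 1/cos φ = sec φ.
Areal scale at 75.9°: h·k = 1.000 × 4.105 = 4.105.
Areal scale at 22.3°: h·k = 1.000 × 1.081 = 1.081.
Ratio = 4.105/1.081 ≈ 3.80.

3.80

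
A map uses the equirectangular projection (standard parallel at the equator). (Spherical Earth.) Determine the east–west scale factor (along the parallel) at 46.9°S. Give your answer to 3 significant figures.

Plate carrée maps x = Rλ, y = Rφ. The meridian scale is h = 1 and the parallel scale is k = 1/cos φ = sec φ.
k = 1/cos 46.9° = 1/0.6833 = 1.464.

1.46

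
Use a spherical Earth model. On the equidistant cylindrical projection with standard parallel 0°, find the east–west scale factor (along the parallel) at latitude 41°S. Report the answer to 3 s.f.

1.33

Plate carrée maps x = Rλ, y = Rφ. The meridian scale is h = 1 and the parallel scale is k = 1/cos φ = sec φ.
k = 1/cos 41° = 1/0.7547 = 1.325.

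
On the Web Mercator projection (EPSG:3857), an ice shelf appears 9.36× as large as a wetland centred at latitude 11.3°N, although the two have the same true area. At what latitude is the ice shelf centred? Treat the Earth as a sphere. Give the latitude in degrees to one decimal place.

71.3°

Mercator areal scale is sec²φ, so apparent-area ratio = sec²φ₁ / sec²φ₂ = cos²φ₂ / cos²φ₁.
cos²φ₂ / cos²φ₁ = 9.36  ⇒  cos φ₁ = cos 11.3° / √9.36 = 0.9806/3.059 = 0.3205.
φ₁ = arccos(0.3205) ≈ 71.3°.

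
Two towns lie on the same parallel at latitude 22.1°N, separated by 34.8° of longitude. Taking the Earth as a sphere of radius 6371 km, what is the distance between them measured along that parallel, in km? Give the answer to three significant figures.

3590 km

Arc length along a parallel = R cos φ · Δλ (with Δλ in radians).
= 6371 × cos 22.1° × (34.8° × π/180) = 6371 × 0.9265 × 0.6074 ≈ 3590 km.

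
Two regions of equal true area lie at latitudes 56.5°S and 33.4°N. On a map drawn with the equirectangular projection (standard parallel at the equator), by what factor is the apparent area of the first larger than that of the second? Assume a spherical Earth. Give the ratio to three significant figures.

1.51

For the equirectangular projection with φ₀ = 0 (plate carrée), h = 1 along meridians and k = sec φ along parallels.
Areal scale at 56.5°: h·k = 1.000 × 1.812 = 1.812.
Areal scale at 33.4°: h·k = 1.000 × 1.198 = 1.198.
Ratio = 1.812/1.198 ≈ 1.51.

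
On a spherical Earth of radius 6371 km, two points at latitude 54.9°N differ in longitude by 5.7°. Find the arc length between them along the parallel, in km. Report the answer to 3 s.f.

364 km

Arc length along a parallel = R cos φ · Δλ (with Δλ in radians).
= 6371 × cos 54.9° × (5.7° × π/180) = 6371 × 0.5750 × 0.09948 ≈ 364 km.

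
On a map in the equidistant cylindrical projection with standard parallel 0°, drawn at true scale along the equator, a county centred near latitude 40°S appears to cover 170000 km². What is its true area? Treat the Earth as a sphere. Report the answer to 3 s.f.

130000 km²

In the plate carrée (x = Rλ, y = Rφ), meridians are true-scale (h = 1) and parallels are stretched by k = sec φ.
Areal scale = h·k = 1 × sec φ; at 40°, h = 1.000, k = 1.305, so h·k = 1.305.
True area = apparent / (areal scale) = 170000 / 1.305 ≈ 130000 km².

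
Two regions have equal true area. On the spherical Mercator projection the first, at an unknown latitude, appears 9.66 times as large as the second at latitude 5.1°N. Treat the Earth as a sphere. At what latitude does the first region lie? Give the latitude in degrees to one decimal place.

For equal true areas on Mercator, apparent areas scale as sec²φ, so the ratio is cos²φ₂ / cos²φ₁.
cos²φ₂ / cos²φ₁ = 9.66  ⇒  cos φ₁ = cos 5.1° / √9.66 = 0.9960/3.108 = 0.3205.
φ₁ = arccos(0.3205) ≈ 71.3°.

71.3°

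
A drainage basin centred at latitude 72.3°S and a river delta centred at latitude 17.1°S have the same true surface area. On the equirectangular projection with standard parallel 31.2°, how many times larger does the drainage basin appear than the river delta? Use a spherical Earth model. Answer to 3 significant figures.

3.14

In the equirectangular projection with standard parallel φ₀ = 31.2° (x = Rλ cos φ₀, y = Rφ), meridians are true-scale (h = 1) and the parallel scale is k = cos φ₀ / cos φ.
Areal scale at 72.3°: h·k = 1.000 × 2.813 = 2.813.
Areal scale at 17.1°: h·k = 1.000 × 0.8949 = 0.8949.
Ratio = 2.813/0.8949 ≈ 3.14.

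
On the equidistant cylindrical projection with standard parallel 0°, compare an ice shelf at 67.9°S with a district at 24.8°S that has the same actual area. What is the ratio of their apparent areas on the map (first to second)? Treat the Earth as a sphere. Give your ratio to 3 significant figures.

2.41

Plate carrée maps x = Rλ, y = Rφ. The meridian scale is h = 1 and the parallel scale is k = 1/cos φ = sec φ.
Areal scale at 67.9°: h·k = 1.000 × 2.658 = 2.658.
Areal scale at 24.8°: h·k = 1.000 × 1.102 = 1.102.
Ratio = 2.658/1.102 ≈ 2.41.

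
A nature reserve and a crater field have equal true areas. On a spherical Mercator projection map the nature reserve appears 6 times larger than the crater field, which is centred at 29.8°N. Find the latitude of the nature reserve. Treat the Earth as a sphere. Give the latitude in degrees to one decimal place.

On Mercator, (apparent₁)/(apparent₂) = sec²φ₁ / sec²φ₂ when true areas are equal.
cos²φ₂ / cos²φ₁ = 6  ⇒  cos φ₁ = cos 29.8° / √6 = 0.8678/2.449 = 0.3543.
φ₁ = arccos(0.3543) ≈ 69.3°.

69.3°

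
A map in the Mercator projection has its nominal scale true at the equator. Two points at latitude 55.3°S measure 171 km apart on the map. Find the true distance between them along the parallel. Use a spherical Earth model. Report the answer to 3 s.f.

For Mercator, h = k = sec φ (a conformal cylindrical projection has a single point scale, 1/cos φ).
Along the parallel at 55.3°, map distances are exaggerated by k = sec 55.3° = 1.757.
True distance = 171 / 1.757 = 171 × cos 55.3° ≈ 97.3 km.

97.3 km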